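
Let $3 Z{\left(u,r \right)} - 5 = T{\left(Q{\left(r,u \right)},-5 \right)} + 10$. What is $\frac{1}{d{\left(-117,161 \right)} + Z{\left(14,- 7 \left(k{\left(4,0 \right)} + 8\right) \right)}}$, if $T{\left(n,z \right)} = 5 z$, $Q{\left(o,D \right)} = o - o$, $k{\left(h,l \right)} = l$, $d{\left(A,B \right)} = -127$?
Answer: $- \frac{3}{391} \approx -0.0076726$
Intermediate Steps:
$Q{\left(o,D \right)} = 0$
$Z{\left(u,r \right)} = - \frac{10}{3}$ ($Z{\left(u,r \right)} = \frac{5}{3} + \frac{5 \left(-5\right) + 10}{3} = \frac{5}{3} + \frac{-25 + 10}{3} = \frac{5}{3} + \frac{1}{3} \left(-15\right) = \frac{5}{3} - 5 = - \frac{10}{3}$)
$\frac{1}{d{\left(-117,161 \right)} + Z{\left(14,- 7 \left(k{\left(4,0 \right)} + 8\right) \right)}} = \frac{1}{-127 - \frac{10}{3}} = \frac{1}{- \frac{391}{3}} = - \frac{3}{391}$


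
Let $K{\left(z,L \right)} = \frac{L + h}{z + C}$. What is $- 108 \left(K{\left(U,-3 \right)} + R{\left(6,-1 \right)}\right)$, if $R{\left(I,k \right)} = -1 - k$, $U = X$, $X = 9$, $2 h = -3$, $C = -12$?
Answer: $-162$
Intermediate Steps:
$h = - \frac{3}{2}$ ($h = \frac{1}{2} \left(-3\right) = - \frac{3}{2} \approx -1.5$)
$U = 9$
$K{\left(z,L \right)} = \frac{- \frac{3}{2} + L}{-12 + z}$ ($K{\left(z,L \right)} = \frac{L - \frac{3}{2}}{z - 12} = \frac{- \frac{3}{2} + L}{-12 + z}$)
$- 108 \left(K{\left(U,-3 \right)} + R{\left(6,-1 \right)}\right) = - 108 \left(\frac{- \frac{3}{2} - 3}{-12 + 9} - 0\right) = - 108 \left(\frac{1}{-3} \left(- \frac{9}{2}\right) + \left(-1 + 1\right)\right) = - 108 \left(\left(- \frac{1}{3}\right) \left(- \frac{9}{2}\right) + 0\right) = - 108 \left(\frac{3}{2} + 0\right) = \left(-108\right) \frac{3}{2} = -162$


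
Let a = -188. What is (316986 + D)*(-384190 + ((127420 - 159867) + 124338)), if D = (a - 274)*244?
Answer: -59704409142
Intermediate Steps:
D = -112728 (D = (-188 - 274)*244 = -462*244 = -112728)
(316986 + D)*(-384190 + ((127420 - 159867) + 124338)) = (316986 - 112728)*(-384190 + ((127420 - 159867) + 124338)) = 204258*(-384190 + (-32447 + 124338)) = 204258*(-384190 + 91891) = 204258*(-292299) = -59704409142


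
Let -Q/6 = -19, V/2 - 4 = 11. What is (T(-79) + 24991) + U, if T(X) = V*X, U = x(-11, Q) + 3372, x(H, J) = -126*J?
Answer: 11629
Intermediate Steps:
V = 30 (V = 8 + 2*11 = 8 + 22 = 30)
Q = 114 (Q = -6*(-19) = 114)
U = -10992 (U = -126*114 + 3372 = -14364 + 3372 = -10992)
T(X) = 30*X
(T(-79) + 24991) + U = (30*(-79) + 24991) - 10992 = (-2370 + 24991) - 10992 = 22621 - 10992 = 11629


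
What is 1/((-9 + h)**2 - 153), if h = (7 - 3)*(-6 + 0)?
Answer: 1/936 ≈ 0.0010684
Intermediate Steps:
h = -24 (h = 4*(-6) = -24)
1/((-9 + h)**2 - 153) = 1/((-9 - 24)**2 - 153) = 1/((-33)**2 - 153) = 1/(1089 - 153) = 1/936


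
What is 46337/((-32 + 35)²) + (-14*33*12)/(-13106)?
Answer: 303671309/58977 ≈ 5149.0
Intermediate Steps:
46337/((-32 + 35)²) + (-14*33*12)/(-13106) = 46337/(3²) - 462*12*(-1/13106) = 46337/9 - 5544*(-1/13106) = 46337*(⅑) + 2772/6553 = 46337/9 + 2772/6553 = 303671309/58977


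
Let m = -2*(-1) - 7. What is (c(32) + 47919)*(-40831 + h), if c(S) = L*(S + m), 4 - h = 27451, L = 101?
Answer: -3458007588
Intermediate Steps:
m = -5 (m = 2 - 7 = -5)
h = -27447 (h = 4 - 1*27451 = 4 - 27451 = -27447)
c(S) = -505 + 101*S (c(S) = 101*(S - 5) = 101*(-5 + S) = -505 + 101*S)
(c(32) + 47919)*(-40831 + h) = ((-505 + 101*32) + 47919)*(-40831 - 27447) = ((-505 + 3232) + 47919)*(-68278) = (2727 + 47919)*(-68278) = 50646*(-68278) = -3458007588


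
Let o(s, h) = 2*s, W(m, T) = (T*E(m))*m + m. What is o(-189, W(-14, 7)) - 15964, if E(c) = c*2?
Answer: -16342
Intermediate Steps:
E(c) = 2*c
W(m, T) = m + 2*T*m² (W(m, T) = (T*(2*m))*m + m = (2*T*m)*m + m = 2*T*m² + m = m + 2*T*m²)
o(-189, W(-14, 7)) - 15964 = 2*(-189) - 15964 = -378 - 15964 = -16342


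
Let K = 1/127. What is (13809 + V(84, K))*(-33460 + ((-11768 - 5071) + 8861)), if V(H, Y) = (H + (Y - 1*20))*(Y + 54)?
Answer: -11539744243336/16129 ≈ -7.1547e+8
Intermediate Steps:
K = 1/127 ≈ 0.0078740
V(H, Y) = (54 + Y)*(-20 + H + Y) (V(H, Y) = (H + (Y - 20))*(54 + Y) = (H + (-20 + Y))*(54 + Y) = (-20 + H + Y)*(54 + Y) = (54 + Y)*(-20 + H + Y))
(13809 + V(84, K))*(-33460 + ((-11768 - 5071) + 8861)) = (13809 + (-1080 + (1/127)² + 34*(1/127) + 54*84 + 84*(1/127)))*(-33460 + ((-11768 - 5071) + 8861)) = (13809 + (-1080 + 1/16129 + 34/127 + 4536 + 84/127))*(-33460 + (-16839 + 8861)) = (13809 + 55756811/16129)*(-33460 - 7978) = (278482172/16129)*(-41438) = -11539744243336/16129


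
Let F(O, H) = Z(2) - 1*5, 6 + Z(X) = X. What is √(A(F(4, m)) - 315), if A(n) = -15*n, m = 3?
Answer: 6*I*√5 ≈ 13.416*I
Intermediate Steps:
Z(X) = -6 + X
F(O, H) = -9 (F(O, H) = (-6 + 2) - 1*5 = -4 - 5 = -9)
√(A(F(4, m)) - 315) = √(-15*(-9) - 315) = √(135 - 315) = √(-180) = 6*I*√5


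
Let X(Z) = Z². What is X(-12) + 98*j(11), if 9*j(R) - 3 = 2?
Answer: 1786/9 ≈ 198.44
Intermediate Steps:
j(R) = 5/9 (j(R) = ⅓ + (⅑)*2 = ⅓ + 2/9 = 5/9)
X(-12) + 98*j(11) = (-12)² + 98*(5/9) = 144 + 490/9 = 1786/9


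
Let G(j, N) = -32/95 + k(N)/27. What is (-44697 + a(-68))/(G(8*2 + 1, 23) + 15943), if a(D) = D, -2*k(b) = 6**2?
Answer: -1822575/649067 ≈ -2.8080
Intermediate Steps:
k(b) = -18 (k(b) = -1/2*6**2 = -1/2*36 = -18)
G(j, N) = -286/285 (G(j, N) = -32/95 - 18/27 = -32*1/95 - 18*1/27 = -32/95 - 2/3 = -286/285)
(-44697 + a(-68))/(G(8*2 + 1, 23) + 15943) = (-44697 - 68)/(-286/285 + 15943) = -44765/4543469/285 = -44765*285/4543469 = -1822575/649067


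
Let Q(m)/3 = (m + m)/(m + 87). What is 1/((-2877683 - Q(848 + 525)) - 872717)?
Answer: -730/2737796119 ≈ -2.6664e-7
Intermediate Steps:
Q(m) = 6*m/(87 + m) (Q(m) = 3*((m + m)/(m + 87)) = 3*((2*m)/(87 + m)) = 3*(2*m/(87 + m)) = 6*m/(87 + m))
1/((-2877683 - Q(848 + 525)) - 872717) = 1/((-2877683 - 6*(848 + 525)/(87 + (848 + 525))) - 872717) = 1/((-2877683 - 6*1373/(87 + 1373)) - 872717) = 1/((-2877683 - 6*1373/1460) - 872717) = 1/((-2877683 - 1*4119/730) - 872717) = 1/((-2877683 - 4119/730) - 872717) = 1/(-2100712709/730 - 872717) = 1/(-2737796119/730) = -730/2737796119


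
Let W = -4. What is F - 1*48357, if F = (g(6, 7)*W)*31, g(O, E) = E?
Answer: -49225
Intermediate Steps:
F = -868 (F = (7*(-4))*31 = -28*31 = -868)
F - 1*48357 = -868 - 1*48357 = -868 - 48357 = -49225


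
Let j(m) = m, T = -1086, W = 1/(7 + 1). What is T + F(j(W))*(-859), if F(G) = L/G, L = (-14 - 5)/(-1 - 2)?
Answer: -133826/3 ≈ -44609.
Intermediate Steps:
W = 1/8 ≈ 0.12500
L = 19/3 (L = -19/(-3) = -19*(-1/3) = 19/3 ≈ 6.3333)
F(G) = 19/(3*G)
T + F(j(W))*(-859) = -1086 + (19/(3*(1/8)))*(-859) = -1086 + ((19/3)*8)*(-859) = -1086 + (152/3)*(-859) = -1086 - 130568/3 = -133826/3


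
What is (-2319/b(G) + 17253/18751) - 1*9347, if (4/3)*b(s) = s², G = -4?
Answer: -715487899/75004 ≈ -9539.3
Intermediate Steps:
b(s) = 3*s²/4
(-2319/b(G) + 17253/18751) - 1*9347 = (-2319/((¾)*(-4)²) + 17253/18751) - 1*9347 = (-2319/((¾)*16) + 17253*(1/18751)) - 9347 = (-2319/12 + 17253/18751) - 9347 = (-2319*1/12 + 17253/18751) - 9347 = (-773/4 + 17253/18751) - 9347 = -14425511/75004 - 9347 = -715487899/75004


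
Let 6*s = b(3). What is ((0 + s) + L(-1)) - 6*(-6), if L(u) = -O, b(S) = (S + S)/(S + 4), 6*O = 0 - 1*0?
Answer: 253/7 ≈ 36.143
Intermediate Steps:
O = 0 (O = (0 - 1*0)/6 = (0 + 0)/6 = (1/6)*0 = 0)
b(S) = 2*S/(4 + S) (b(S) = (2*S)/(4 + S) = 2*S/(4 + S))
L(u) = 0 (L(u) = -1*0 = 0)
s = 1/7 (s = (2*3/(4 + 3))/6 = (2*3/7)/6 = (2*3*(1/7))/6 = (1/6)*(6/7) = 1/7 ≈ 0.14286)
((0 + s) + L(-1)) - 6*(-6) = ((0 + 1/7) + 0) - 6*(-6) = (1/7 + 0) + 36 = 1/7 + 36 = 253/7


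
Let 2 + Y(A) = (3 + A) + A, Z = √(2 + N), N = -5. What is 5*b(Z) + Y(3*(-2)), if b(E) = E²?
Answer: -26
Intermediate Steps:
Z = I*√3 (Z = √(2 - 5) = √(-3) = I*√3 ≈ 1.732*I)
Y(A) = 1 + 2*A (Y(A) = -2 + ((3 + A) + A) = -2 + (3 + 2*A) = 1 + 2*A)
5*b(Z) + Y(3*(-2)) = 5*(I*√3)² + (1 + 2*(3*(-2))) = 5*(-3) + (1 + 2*(-6)) = -15 + (1 - 12) = -15 - 11 = -26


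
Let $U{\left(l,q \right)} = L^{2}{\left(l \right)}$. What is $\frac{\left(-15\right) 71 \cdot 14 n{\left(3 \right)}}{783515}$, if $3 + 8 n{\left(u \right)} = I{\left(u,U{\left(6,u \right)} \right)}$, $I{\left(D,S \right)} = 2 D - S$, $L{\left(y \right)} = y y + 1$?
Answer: $\frac{1018353}{313406} \approx 3.2493$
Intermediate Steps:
$L{\left(y \right)} = 1 + y^{2}$ ($L{\left(y \right)} = y^{2} + 1 = 1 + y^{2}$)
$U{\left(l,q \right)} = \left(1 + l^{2}\right)^{2}$
$I{\left(D,S \right)} = - S + 2 D$
$n{\left(u \right)} = - \frac{343}{2} + \frac{u}{4}$ ($n{\left(u \right)} = - \frac{3}{8} + \frac{- \left(1 + 6^{2}\right)^{2} + 2 u}{8} = - \frac{3}{8} + \frac{- \left(1 + 36\right)^{2} + 2 u}{8} = - \frac{3}{8} + \frac{- 37^{2} + 2 u}{8} = - \frac{3}{8} + \frac{\left(-1\right) 1369 + 2 u}{8} = - \frac{3}{8} + \frac{-1369 + 2 u}{8} = - \frac{3}{8} + \left(- \frac{1369}{8} + \frac{u}{4}\right) = - \frac{343}{2} + \frac{u}{4}$)
$\frac{\left(-15\right) 71 \cdot 14 n{\left(3 \right)}}{783515} = \frac{\left(-15\right) 71 \cdot 14 \left(- \frac{343}{2} + \frac{1}{4} \cdot 3\right)}{783515} = - 1065 \cdot 14 \left(- \frac{343}{2} + \frac{3}{4}\right) \frac{1}{783515} = - 1065 \cdot 14 \left(- \frac{683}{4}\right) \frac{1}{783515} = \left(-1065\right) \left(- \frac{4781}{2}\right) \frac{1}{783515} = \frac{5091765}{2} \cdot \frac{1}{783515} = \frac{1018353}{313406}$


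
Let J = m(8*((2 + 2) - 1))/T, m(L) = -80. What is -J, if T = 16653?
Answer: 80/16653 ≈ 0.0048039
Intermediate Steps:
J = -80/16653 ≈ -0.0048039
-J = -1*(-80/16653) = 80/16653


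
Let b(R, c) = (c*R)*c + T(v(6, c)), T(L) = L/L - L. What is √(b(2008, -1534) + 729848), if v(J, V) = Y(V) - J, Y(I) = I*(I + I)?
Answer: 43*√2553359 ≈ 68711.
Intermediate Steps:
Y(I) = 2*I² (Y(I) = I*(2*I) = 2*I²)
v(J, V) = -J + 2*V² (v(J, V) = 2*V² - J = -J + 2*V²)
T(L) = 1 - L
b(R, c) = 7 - 2*c² + R*c² (b(R, c) = (c*R)*c + (1 - (-1*6 + 2*c²)) = (R*c)*c + (1 - (-6 + 2*c²)) = R*c² + (1 + (6 - 2*c²)) = R*c² + (7 - 2*c²) = 7 - 2*c² + R*c²)
√(b(2008, -1534) + 729848) = √((7 - 2*(-1534)² + 2008*(-1534)²) + 729848) = √((7 - 2*2353156 + 2008*2353156) + 729848) = √((7 - 4706312 + 4725137248) + 729848) = √(4720430943 + 729848) = √4721160791 = 43*√2553359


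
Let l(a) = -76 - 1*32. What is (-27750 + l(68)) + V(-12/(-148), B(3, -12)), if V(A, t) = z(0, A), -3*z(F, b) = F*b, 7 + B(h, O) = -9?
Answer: -27858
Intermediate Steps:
B(h, O) = -16 (B(h, O) = -7 - 9 = -16)
l(a) = -108 (l(a) = -76 - 32 = -108)
z(F, b) = -F*b/3
V(A, t) = 0 (V(A, t) = -⅓*0*A = 0)
(-27750 + l(68)) + V(-12/(-148), B(3, -12)) = (-27750 - 108) + 0 = -27858 + 0 = -27858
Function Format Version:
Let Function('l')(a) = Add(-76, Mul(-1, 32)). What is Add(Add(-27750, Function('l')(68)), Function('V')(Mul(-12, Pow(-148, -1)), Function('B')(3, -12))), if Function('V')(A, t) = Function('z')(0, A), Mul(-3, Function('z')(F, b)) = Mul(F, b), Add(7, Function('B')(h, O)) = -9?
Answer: -27858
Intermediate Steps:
Function('B')(h, O) = -16 (Function('B')(h, O) = Add(-7, -9) = -16)
Function('l')(a) = -108 (Function('l')(a) = Add(-76, -32) = -108)
Function('z')(F, b) = Mul(Rational(-1, 3), F, b) (Function('z')(F, b) = Mul(Rational(-1, 3), Mul(F, b)) = Mul(Rational(-1, 3), F, b))
Function('V')(A, t) = 0 (Function('V')(A, t) = Mul(Rational(-1, 3), 0, A) = 0)
Add(Add(-27750, Function('l')(68)), Function('V')(Mul(-12, Pow(-148, -1)), Function('B')(3, -12))) = Add(Add(-27750, -108), 0) = Add(-27858, 0) = -27858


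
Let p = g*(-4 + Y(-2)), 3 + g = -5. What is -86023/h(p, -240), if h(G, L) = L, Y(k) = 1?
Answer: 86023/240 ≈ 358.43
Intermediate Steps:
g = -8 (g = -3 - 5 = -8)
p = 24 (p = -8*(-4 + 1) = -8*(-3) = 24)
-86023/h(p, -240) = -86023/(-240) = -86023*(-1/240) = 86023/240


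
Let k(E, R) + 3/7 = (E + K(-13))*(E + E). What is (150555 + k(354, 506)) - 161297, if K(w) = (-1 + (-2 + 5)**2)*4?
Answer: 1837819/7 ≈ 2.6255e+5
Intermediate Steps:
K(w) = 32 (K(w) = (-1 + 3**2)*4 = (-1 + 9)*4 = 8*4 = 32)
k(E, R) = -3/7 + 2*E*(32 + E) (k(E, R) = -3/7 + (E + 32)*(E + E) = -3/7 + (32 + E)*(2*E) = -3/7 + 2*E*(32 + E))
(150555 + k(354, 506)) - 161297 = (150555 + (-3/7 + 2*354**2 + 64*354)) - 161297 = (150555 + (-3/7 + 2*125316 + 22656)) - 161297 = (150555 + (-3/7 + 250632 + 22656)) - 161297 = (150555 + 1913013/7) - 161297 = 2966898/7 - 161297 = 1837819/7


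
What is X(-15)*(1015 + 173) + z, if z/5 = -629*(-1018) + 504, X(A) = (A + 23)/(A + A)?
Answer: 16019066/5 ≈ 3.2038e+6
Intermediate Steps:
X(A) = (23 + A)/(2*A) (X(A) = (23 + A)/((2*A)) = (23 + A)*(1/(2*A)) = (23 + A)/(2*A))
z = 3204130 (z = 5*(-629*(-1018) + 504) = 5*(640322 + 504) = 5*640826 = 3204130)
X(-15)*(1015 + 173) + z = ((½)*(23 - 15)/(-15))*(1015 + 173) + 3204130 = ((½)*(-1/15)*8)*1188 + 3204130 = -4/15*1188 + 3204130 = -1584/5 + 3204130 = 16019066/5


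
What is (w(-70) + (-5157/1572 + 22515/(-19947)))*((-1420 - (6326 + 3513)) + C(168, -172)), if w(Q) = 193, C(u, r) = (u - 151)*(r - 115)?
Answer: -5301852780773/1742038 ≈ -3.0435e+6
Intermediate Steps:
C(u, r) = (-151 + u)*(-115 + r)
(w(-70) + (-5157/1572 + 22515/(-19947)))*((-1420 - (6326 + 3513)) + C(168, -172)) = (193 + (-5157/1572 + 22515/(-19947)))*((-1420 - (6326 + 3513)) + (17365 - 151*(-172) - 115*168 - 172*168)) = (193 + (-5157*1/1572 + 22515*(-1/19947)))*((-1420 - 1*9839) + (17365 + 25972 - 19320 - 28896)) = (193 + (-1719/524 - 7505/6649))*((-1420 - 9839) - 4879) = (193 - 15362251/3484076)*(-11259 - 4879) = (657064417/3484076)*(-16138) = -5301852780773/1742038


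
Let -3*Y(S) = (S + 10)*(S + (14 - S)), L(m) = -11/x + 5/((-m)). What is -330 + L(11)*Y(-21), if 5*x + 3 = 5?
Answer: -1765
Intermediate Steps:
x = ⅖ (x = -⅗ + (⅕)*5 = -⅗ + 1 = ⅖ ≈ 0.40000)
L(m) = -55/2 - 5/m (L(m) = -11/⅖ + 5/((-m)) = -11*5/2 + 5*(-1/m) = -55/2 - 5/m)
Y(S) = -140/3 - 14*S/3 (Y(S) = -(S + 10)*(S + (14 - S))/3 = -(10 + S)*14/3 = -(140 + 14*S)/3 = -140/3 - 14*S/3)
-330 + L(11)*Y(-21) = -330 + (-55/2 - 5/11)*(-140/3 - 14/3*(-21)) = -330 + (-55/2 - 5*1/11)*(-140/3 + 98) = -330 + (-55/2 - 5/11)*(154/3) = -330 - 615/22*154/3 = -330 - 1435 = -1765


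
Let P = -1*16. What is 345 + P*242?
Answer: -3527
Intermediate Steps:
P = -16
345 + P*242 = 345 - 16*242 = 345 - 3872 = -3527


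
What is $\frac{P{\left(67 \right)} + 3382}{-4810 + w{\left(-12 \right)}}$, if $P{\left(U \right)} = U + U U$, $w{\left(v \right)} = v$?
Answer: $- \frac{3969}{2411} \approx -1.6462$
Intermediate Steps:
$P{\left(U \right)} = U + U^{2}$
$\frac{P{\left(67 \right)} + 3382}{-4810 + w{\left(-12 \right)}} = \frac{67 \left(1 + 67\right) + 3382}{-4810 - 12} = \frac{67 \cdot 68 + 3382}{-4822} = \left(4556 + 3382\right) \left(- \frac{1}{4822}\right) = 7938 \left(- \frac{1}{4822}\right) = - \frac{3969}{2411}$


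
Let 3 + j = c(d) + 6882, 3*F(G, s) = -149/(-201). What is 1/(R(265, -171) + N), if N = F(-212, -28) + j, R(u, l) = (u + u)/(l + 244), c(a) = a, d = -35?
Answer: 44019/301596503 ≈ 0.00014595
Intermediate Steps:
F(G, s) = 149/603 (F(G, s) = (-149/(-201))/3 = (-149*(-1/201))/3 = (⅓)*(149/201) = 149/603)
R(u, l) = 2*u/(244 + l) (R(u, l) = (2*u)/(244 + l) = 2*u/(244 + l))
j = 6844 (j = -3 + (-35 + 6882) = -3 + 6847 = 6844)
N = 4127081/603 (N = 149/603 + 6844 = 4127081/603 ≈ 6844.3)
1/(R(265, -171) + N) = 1/(2*265/(244 - 171) + 4127081/603) = 1/(2*265/73 + 4127081/603) = 1/(2*265*(1/73) + 4127081/603) = 1/(530/73 + 4127081/603) = 1/(301596503/44019) = 44019/301596503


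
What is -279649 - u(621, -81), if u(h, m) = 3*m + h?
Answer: -280027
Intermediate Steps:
u(h, m) = h + 3*m
-279649 - u(621, -81) = -279649 - (621 + 3*(-81)) = -279649 - (621 - 243) = -279649 - 1*378 = -279649 - 378 = -280027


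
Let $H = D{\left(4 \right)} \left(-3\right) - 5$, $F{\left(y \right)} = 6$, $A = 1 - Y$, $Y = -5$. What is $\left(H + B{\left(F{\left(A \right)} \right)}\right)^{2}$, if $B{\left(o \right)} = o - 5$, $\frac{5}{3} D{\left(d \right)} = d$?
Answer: $\frac{3136}{25} \approx 125.44$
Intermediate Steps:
$D{\left(d \right)} = \frac{3 d}{5}$
$A = 6$ ($A = 1 - -5 = 1 + 5 = 6$)
$H = - \frac{61}{5}$ ($H = \frac{3}{5} \cdot 4 \left(-3\right) - 5 = \frac{12}{5} \left(-3\right) - 5 = - \frac{36}{5} - 5 = - \frac{61}{5} \approx -12.2$)
$B{\left(o \right)} = -5 + o$
$\left(H + B{\left(F{\left(A \right)} \right)}\right)^{2} = \left(- \frac{61}{5} + \left(-5 + 6\right)\right)^{2} = \left(- \frac{61}{5} + 1\right)^{2} = \left(- \frac{56}{5}\right)^{2} = \frac{3136}{25}$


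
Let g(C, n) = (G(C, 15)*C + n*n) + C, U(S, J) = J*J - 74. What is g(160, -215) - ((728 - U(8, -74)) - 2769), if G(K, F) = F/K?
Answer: 53843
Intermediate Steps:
U(S, J) = -74 + J² (U(S, J) = J² - 74 = -74 + J²)
g(C, n) = 15 + C + n² (g(C, n) = ((15/C)*C + n*n) + C = (15 + n²) + C = 15 + C + n²)
g(160, -215) - ((728 - U(8, -74)) - 2769) = (15 + 160 + (-215)²) - ((728 - (-74 + (-74)²)) - 2769) = (15 + 160 + 46225) - ((728 - (-74 + 5476)) - 2769) = 46400 - ((728 - 1*5402) - 2769) = 46400 - ((728 - 5402) - 2769) = 46400 - (-4674 - 2769) = 46400 - 1*(-7443) = 46400 + 7443 = 53843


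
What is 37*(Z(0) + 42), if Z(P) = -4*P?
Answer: 1554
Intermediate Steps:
37*(Z(0) + 42) = 37*(-4*0 + 42) = 37*(0 + 42) = 37*42 = 1554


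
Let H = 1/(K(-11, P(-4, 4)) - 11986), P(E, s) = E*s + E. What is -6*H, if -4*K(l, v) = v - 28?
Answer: 3/5987 ≈ 0.00050109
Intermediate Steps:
P(E, s) = E + E*s
K(l, v) = 7 - v/4 (K(l, v) = -(v - 28)/4 = -(-28 + v)/4 = 7 - v/4)
H = -1/11974 (H = 1/((7 - (-1)*(1 + 4)) - 11986) = 1/((7 - (-1)*5) - 11986) = 1/((7 - ¼*(-20)) - 11986) = 1/((7 + 5) - 11986) = 1/(12 - 11986) = 1/(-11974) = -1/11974 ≈ -8.3514e-5)
-6*H = -6*(-1/11974) = 3/5987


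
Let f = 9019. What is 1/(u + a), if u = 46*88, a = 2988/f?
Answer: 9019/36511900 ≈ 0.00024702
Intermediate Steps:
a = 2988/9019 ≈ 0.33130
u = 4048
1/(u + a) = 1/(4048 + 2988/9019) = 1/(36511900/9019) = 9019/36511900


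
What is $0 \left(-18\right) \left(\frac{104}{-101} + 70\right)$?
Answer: $0$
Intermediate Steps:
$0 \left(-18\right) \left(\frac{104}{-101} + 70\right) = 0 \left(104 \left(- \frac{1}{101}\right) + 70\right) = 0 \left(- \frac{104}{101} + 70\right) = 0 \cdot \frac{6966}{101} = 0$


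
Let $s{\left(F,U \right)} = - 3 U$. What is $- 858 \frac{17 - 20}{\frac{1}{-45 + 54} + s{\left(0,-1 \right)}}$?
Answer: $\frac{11583}{14} \approx 827.36$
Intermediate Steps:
$- 858 \frac{17 - 20}{\frac{1}{-45 + 54} + s{\left(0,-1 \right)}} = - 858 \frac{17 - 20}{\frac{1}{-45 + 54} - -3} = - 858 \left(- \frac{3}{\frac{1}{9} + 3}\right) = - 858 \left(- \frac{3}{\frac{28}{9}}\right) = - 858 \left(\left(-3\right) \frac{9}{28}\right) = \left(-858\right) \left(- \frac{27}{28}\right) = \frac{11583}{14}$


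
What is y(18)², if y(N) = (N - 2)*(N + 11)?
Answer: 215296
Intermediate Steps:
y(N) = (-2 + N)*(11 + N)
y(18)² = (-22 + 18² + 9*18)² = (-22 + 324 + 162)² = 464² = 215296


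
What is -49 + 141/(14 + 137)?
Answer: -7258/151 ≈ -48.066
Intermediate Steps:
-49 + 141/(14 + 137) = -49 + 141/151 = -7258/151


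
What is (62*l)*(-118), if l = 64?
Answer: -468224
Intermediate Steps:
(62*l)*(-118) = (62*64)*(-118) = 3968*(-118) = -468224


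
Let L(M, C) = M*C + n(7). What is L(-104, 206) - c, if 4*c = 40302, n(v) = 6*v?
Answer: -62915/2 ≈ -31458.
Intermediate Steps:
L(M, C) = 42 + C*M (L(M, C) = M*C + 6*7 = C*M + 42 = 42 + C*M)
c = 20151/2 (c = (1/4)*40302 = 20151/2 ≈ 10076.)
L(-104, 206) - c = (42 + 206*(-104)) - 1*20151/2 = (42 - 21424) - 20151/2 = -21382 - 20151/2 = -62915/2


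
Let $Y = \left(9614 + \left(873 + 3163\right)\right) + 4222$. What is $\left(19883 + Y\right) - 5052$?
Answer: $32703$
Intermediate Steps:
$Y = 17872$ ($Y = \left(9614 + 4036\right) + 4222 = 13650 + 4222 = 17872$)
$\left(19883 + Y\right) - 5052 = \left(19883 + 17872\right) - 5052 = 37755 - 5052 = 32703$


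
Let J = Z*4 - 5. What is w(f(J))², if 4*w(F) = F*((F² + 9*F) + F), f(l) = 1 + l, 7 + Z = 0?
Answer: 31719424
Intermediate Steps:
Z = -7 (Z = -7 + 0 = -7)
J = -33 (J = -7*4 - 5 = -28 - 5 = -33)
w(F) = F*(F² + 10*F)/4 (w(F) = (F*((F² + 9*F) + F))/4 = (F*(F² + 10*F))/4 = F*(F² + 10*F)/4)
w(f(J))² = ((1 - 33)²*(10 + (1 - 33))/4)² = ((¼)*(-32)²*(10 - 32))² = ((¼)*1024*(-22))² = (-5632)² = 31719424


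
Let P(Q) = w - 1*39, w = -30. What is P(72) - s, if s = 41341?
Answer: -41410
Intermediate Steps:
P(Q) = -69 (P(Q) = -30 - 1*39 = -30 - 39 = -69)
P(72) - s = -69 - 1*41341 = -69 - 41341 = -41410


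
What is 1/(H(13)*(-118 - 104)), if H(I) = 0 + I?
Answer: -1/2886 ≈ -0.00034650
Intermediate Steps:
H(I) = I
1/(H(13)*(-118 - 104)) = 1/(13*(-118 - 104)) = 1/(13*(-222)) = 1/(-2886) = -1/2886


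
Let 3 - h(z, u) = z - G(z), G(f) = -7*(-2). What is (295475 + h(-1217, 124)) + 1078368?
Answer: 1375077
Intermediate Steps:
G(f) = 14
h(z, u) = 17 - z (h(z, u) = 3 - (z - 1*14) = 3 - (z - 14) = 3 - (-14 + z) = 3 + (14 - z) = 17 - z)
(295475 + h(-1217, 124)) + 1078368 = (295475 + (17 - 1*(-1217))) + 1078368 = (295475 + (17 + 1217)) + 1078368 = (295475 + 1234) + 1078368 = 296709 + 1078368 = 1375077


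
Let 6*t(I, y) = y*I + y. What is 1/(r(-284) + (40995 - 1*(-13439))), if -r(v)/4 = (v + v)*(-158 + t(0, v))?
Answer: -3/1236250 ≈ -2.4267e-6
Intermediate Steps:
t(I, y) = y/6 + I*y/6 (t(I, y) = (y*I + y)/6 = (I*y + y)/6 = (y + I*y)/6 = y/6 + I*y/6)
r(v) = -8*v*(-158 + v/6) (r(v) = -4*(v + v)*(-158 + v*(1 + 0)/6) = -4*2*v*(-158 + (⅙)*v*1) = -4*2*v*(-158 + v/6) = -8*v*(-158 + v/6))
1/(r(-284) + (40995 - 1*(-13439))) = 1/((4/3)*(-284)*(948 - 1*(-284)) + (40995 - 1*(-13439))) = 1/((4/3)*(-284)*(948 + 284) + (40995 + 13439)) = 1/((4/3)*(-284)*1232 + 54434) = 1/(-1399552/3 + 54434) = 1/(-1236250/3) = -3/1236250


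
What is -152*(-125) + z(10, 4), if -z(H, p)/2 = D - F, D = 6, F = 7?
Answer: 19002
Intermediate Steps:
z(H, p) = 2 (z(H, p) = -2*(6 - 1*7) = -2*(6 - 7) = -2*(-1) = 2)
-152*(-125) + z(10, 4) = -152*(-125) + 2 = 19000 + 2 = 19002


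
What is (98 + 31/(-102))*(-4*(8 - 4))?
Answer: -79720/51 ≈ -1563.1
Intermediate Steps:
(98 + 31/(-102))*(-4*(8 - 4)) = (98 + 31*(-1/102))*(-4*4) = (98 - 31/102)*(-16) = (9965/102)*(-16) = -79720/51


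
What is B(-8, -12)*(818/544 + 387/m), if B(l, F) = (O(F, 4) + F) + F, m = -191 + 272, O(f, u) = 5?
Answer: -292163/2448 ≈ -119.35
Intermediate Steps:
m = 81
B(l, F) = 5 + 2*F (B(l, F) = (5 + F) + F = 5 + 2*F)
B(-8, -12)*(818/544 + 387/m) = (5 + 2*(-12))*(818/544 + 387/81) = (5 - 24)*(818*(1/544) + 387*(1/81)) = -19*(409/272 + 43/9) = -19*15377/2448 = -292163/2448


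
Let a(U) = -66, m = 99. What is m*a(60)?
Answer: -6534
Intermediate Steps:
m*a(60) = 99*(-66) = -6534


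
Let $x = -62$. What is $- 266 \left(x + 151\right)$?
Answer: $-23674$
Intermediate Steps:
$- 266 \left(x + 151\right) = - 266 \left(-62 + 151\right) = \left(-266\right) 89 = -23674$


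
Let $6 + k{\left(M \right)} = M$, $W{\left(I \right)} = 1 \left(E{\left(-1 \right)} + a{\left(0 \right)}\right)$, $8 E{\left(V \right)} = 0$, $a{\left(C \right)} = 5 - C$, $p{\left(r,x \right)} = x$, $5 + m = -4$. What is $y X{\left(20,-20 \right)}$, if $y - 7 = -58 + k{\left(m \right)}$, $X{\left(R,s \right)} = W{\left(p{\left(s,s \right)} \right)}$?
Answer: $-330$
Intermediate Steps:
$m = -9$ ($m = -5 - 4 = -9$)
$E{\left(V \right)} = 0$ ($E{\left(V \right)} = \frac{1}{8} \cdot 0 = 0$)
$W{\left(I \right)} = 5$ ($W{\left(I \right)} = 1 \left(0 + \left(5 - 0\right)\right) = 1 \left(0 + \left(5 + 0\right)\right) = 1 \left(0 + 5\right) = 1 \cdot 5 = 5$)
$k{\left(M \right)} = -6 + M$
$X{\left(R,s \right)} = 5$
$y = -66$ ($y = 7 - 73 = -66$)
$y X{\left(20,-20 \right)} = \left(-66\right) 5 = -330$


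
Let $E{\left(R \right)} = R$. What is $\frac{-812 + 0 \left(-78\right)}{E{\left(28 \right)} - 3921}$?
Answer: $\frac{812}{3893} \approx 0.20858$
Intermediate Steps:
$\frac{-812 + 0 \left(-78\right)}{E{\left(28 \right)} - 3921} = \frac{-812 + 0 \left(-78\right)}{28 - 3921} = \frac{-812 + 0}{-3893} = \left(-812\right) \left(- \frac{1}{3893}\right) = \frac{812}{3893}$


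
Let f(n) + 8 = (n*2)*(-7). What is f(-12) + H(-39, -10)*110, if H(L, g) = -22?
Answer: -2260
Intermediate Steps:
f(n) = -8 - 14*n (f(n) = -8 + (n*2)*(-7) = -8 + (2*n)*(-7) = -8 - 14*n)
f(-12) + H(-39, -10)*110 = (-8 - 14*(-12)) - 22*110 = (-8 + 168) - 2420 = 160 - 2420 = -2260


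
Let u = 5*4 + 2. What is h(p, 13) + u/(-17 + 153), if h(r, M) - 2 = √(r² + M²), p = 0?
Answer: 1031/68 ≈ 15.162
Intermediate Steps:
h(r, M) = 2 + √(M² + r²) (h(r, M) = 2 + √(r² + M²) = 2 + √(M² + r²))
u = 22 (u = 20 + 2 = 22)
h(p, 13) + u/(-17 + 153) = (2 + √(13² + 0²)) + 22/(-17 + 153) = (2 + √(169 + 0)) + 22/136 = (2 + √169) + (1/136)*22 = (2 + 13) + 11/68 = 15 + 11/68 = 1031/68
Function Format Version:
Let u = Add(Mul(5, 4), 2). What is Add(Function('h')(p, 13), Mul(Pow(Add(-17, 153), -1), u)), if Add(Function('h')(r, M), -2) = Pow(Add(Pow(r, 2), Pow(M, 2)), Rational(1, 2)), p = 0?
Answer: Rational(1031, 68) ≈ 15.162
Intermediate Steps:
Function('h')(r, M) = Add(2, Pow(Add(Pow(M, 2), Pow(r, 2)), Rational(1, 2))) (Function('h')(r, M) = Add(2, Pow(Add(Pow(r, 2), Pow(M, 2)), Rational(1, 2))) = Add(2, Pow(Add(Pow(M, 2), Pow(r, 2)), Rational(1, 2))))
u = 22 (u = Add(20, 2) = 22)
Add(Function('h')(p, 13), Mul(Pow(Add(-17, 153), -1), u)) = Add(Add(2, Pow(Add(Pow(13, 2), Pow(0, 2)), Rational(1, 2))), Mul(Pow(Add(-17, 153), -1), 22)) = Add(Add(2, Pow(Add(169, 0), Rational(1, 2))), Mul(Pow(136, -1), 22)) = Add(Add(2, Pow(169, Rational(1, 2))), Mul(Rational(1, 136), 22)) = Add(Add(2, 13), Rational(11, 68)) = Add(15, Rational(11, 68)) = Rational(1031, 68)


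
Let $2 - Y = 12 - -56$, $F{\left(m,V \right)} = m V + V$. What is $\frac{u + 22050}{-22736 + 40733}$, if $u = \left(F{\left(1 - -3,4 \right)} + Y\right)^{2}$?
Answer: $\frac{24166}{17997} \approx 1.3428$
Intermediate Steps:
$F{\left(m,V \right)} = V + V m$ ($F{\left(m,V \right)} = V m + V = V + V m$)
$Y = -66$ ($Y = 2 - \left(12 - -56\right) = 2 - \left(12 + 56\right) = 2 - 68 = -66$)
$u = 2116$ ($u = \left(4 \left(1 + \left(1 - -3\right)\right) - 66\right)^{2} = \left(4 \left(1 + \left(1 + 3\right)\right) - 66\right)^{2} = \left(4 \left(1 + 4\right) - 66\right)^{2} = \left(4 \cdot 5 - 66\right)^{2} = \left(20 - 66\right)^{2} = \left(-46\right)^{2} = 2116$)
$\frac{u + 22050}{-22736 + 40733} = \frac{2116 + 22050}{-22736 + 40733} = \frac{24166}{17997}$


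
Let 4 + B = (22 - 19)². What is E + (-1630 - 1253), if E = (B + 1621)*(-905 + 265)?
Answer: -1043523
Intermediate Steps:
B = 5 (B = -4 + (22 - 19)² = -4 + 3² = -4 + 9 = 5)
E = -1040640 (E = (5 + 1621)*(-905 + 265) = 1626*(-640) = -1040640)
E + (-1630 - 1253) = -1040640 + (-1630 - 1253) = -1040640 - 2883 = -1043523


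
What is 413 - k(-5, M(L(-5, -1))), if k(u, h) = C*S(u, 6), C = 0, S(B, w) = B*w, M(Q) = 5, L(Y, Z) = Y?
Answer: 413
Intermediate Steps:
k(u, h) = 0 (k(u, h) = 0*(u*6) = 0*(6*u) = 0)
413 - k(-5, M(L(-5, -1))) = 413 - 1*0 = 413 + 0 = 413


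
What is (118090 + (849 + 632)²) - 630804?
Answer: 1680647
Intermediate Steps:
(118090 + (849 + 632)²) - 630804 = (118090 + 1481²) - 630804 = (118090 + 2193361) - 630804 = 2311451 - 630804 = 1680647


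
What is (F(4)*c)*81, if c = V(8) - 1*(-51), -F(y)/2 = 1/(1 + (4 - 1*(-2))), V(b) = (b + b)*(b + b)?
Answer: -49734/7 ≈ -7104.9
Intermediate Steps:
V(b) = 4*b² (V(b) = (2*b)*(2*b) = 4*b²)
F(y) = -2/7 (F(y) = -2/(1 + (4 - 1*(-2))) = -2/(1 + (4 + 2)) = -2/(1 + 6) = -2/7)
c = 307 (c = 4*8² - 1*(-51) = 4*64 + 51 = 256 + 51 = 307)
(F(4)*c)*81 = -2/7*307*81 = -614/7*81 = -49734/7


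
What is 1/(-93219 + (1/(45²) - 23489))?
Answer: -2025/236333699 ≈ -8.5684e-6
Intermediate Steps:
1/(-93219 + (1/(45²) - 23489)) = 1/(-93219 + (1/2025 - 23489)) = 1/(-93219 - 47565224/2025) = 1/(-236333699/2025) = -2025/236333699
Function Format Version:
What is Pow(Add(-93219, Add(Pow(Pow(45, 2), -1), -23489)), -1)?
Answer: Rational(-2025, 236333699) ≈ -8.5684e-6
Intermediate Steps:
Pow(Add(-93219, Add(Pow(Pow(45, 2), -1), -23489)), -1) = Pow(Add(-93219, Add(Pow(2025, -1), -23489)), -1) = Pow(Add(-93219, Add(Rational(1, 2025), -23489)), -1) = Pow(Add(-93219, Rational(-47565224, 2025)), -1) = Pow(Rational(-236333699, 2025), -1) = Rational(-2025, 236333699)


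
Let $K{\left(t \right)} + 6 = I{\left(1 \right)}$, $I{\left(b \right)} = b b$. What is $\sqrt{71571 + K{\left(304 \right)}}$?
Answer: $\sqrt{71566} \approx 267.52$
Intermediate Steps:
$I{\left(b \right)} = b^{2}$
$K{\left(t \right)} = -5$ ($K{\left(t \right)} = -6 + 1^{2} = -6 + 1 = -5$)
$\sqrt{71571 + K{\left(304 \right)}} = \sqrt{71571 - 5} = \sqrt{71566}$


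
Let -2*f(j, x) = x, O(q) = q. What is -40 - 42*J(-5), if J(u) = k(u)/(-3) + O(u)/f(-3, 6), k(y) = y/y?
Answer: -96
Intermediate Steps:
f(j, x) = -x/2
k(y) = 1
J(u) = -1/3 - u/3 (J(u) = 1/(-3) + u/((-1/2*6)) = 1*(-1/3) + u/(-3) = -1/3 + u*(-1/3) = -1/3 - u/3)
-40 - 42*J(-5) = -40 - 42*(-1/3 - 1/3*(-5)) = -40 - 42*(-1/3 + 5/3) = -40 - 42*4/3 = -40 - 56 = -96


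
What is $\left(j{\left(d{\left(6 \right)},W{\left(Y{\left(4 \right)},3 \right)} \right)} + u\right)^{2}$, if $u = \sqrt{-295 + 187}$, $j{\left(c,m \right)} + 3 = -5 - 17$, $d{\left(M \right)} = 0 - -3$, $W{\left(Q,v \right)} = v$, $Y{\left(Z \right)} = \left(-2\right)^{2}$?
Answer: $517 - 300 i \sqrt{3} \approx 517.0 - 519.62 i$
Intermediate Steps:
$Y{\left(Z \right)} = 4$
$d{\left(M \right)} = 3$ ($d{\left(M \right)} = 0 + 3 = 3$)
$j{\left(c,m \right)} = -25$ ($j{\left(c,m \right)} = -3 - 22 = -25$)
$u = 6 i \sqrt{3}$ ($u = \sqrt{-108} = 6 i \sqrt{3} \approx 10.392 i$)
$\left(j{\left(d{\left(6 \right)},W{\left(Y{\left(4 \right)},3 \right)} \right)} + u\right)^{2} = \left(-25 + 6 i \sqrt{3}\right)^{2}$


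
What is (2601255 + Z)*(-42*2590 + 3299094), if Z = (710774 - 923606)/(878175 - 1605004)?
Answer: 6031823898178063278/726829 ≈ 8.2988e+12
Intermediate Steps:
Z = 212832/726829 (Z = -212832/(-726829) = -212832*(-1/726829) = 212832/726829 ≈ 0.29282)
(2601255 + Z)*(-42*2590 + 3299094) = (2601255 + 212832/726829)*(-42*2590 + 3299094) = 1890667783227*(-108780 + 3299094)/726829 = (1890667783227/726829)*3190314 = 6031823898178063278/726829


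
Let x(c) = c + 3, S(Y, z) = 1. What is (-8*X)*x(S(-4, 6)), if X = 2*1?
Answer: -64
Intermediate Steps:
X = 2
x(c) = 3 + c
(-8*X)*x(S(-4, 6)) = (-8*2)*(3 + 1) = -16*4 = -64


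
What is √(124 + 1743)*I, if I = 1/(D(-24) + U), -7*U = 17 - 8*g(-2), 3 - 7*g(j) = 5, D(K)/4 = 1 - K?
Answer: 49*√1867/4765 ≈ 0.44433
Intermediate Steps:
D(K) = 4 - 4*K (D(K) = 4*(1 - K) = 4 - 4*K)
g(j) = -2/7 (g(j) = 3/7 - ⅐*5 = 3/7 - 5/7 = -2/7)
U = -135/49 (U = -(17 - 8*(-2/7))/7 = -(17 + 16/7)/7 = -⅐*135/7 = -135/49 ≈ -2.7551)
I = 49/4765 (I = 1/((4 - 4*(-24)) - 135/49) = 1/((4 + 96) - 135/49) = 1/(100 - 135/49) = 1/(4765/49) = 49/4765 ≈ 0.010283)
√(124 + 1743)*I = √(124 + 1743)*(49/4765) = √1867*(49/4765) = 49*√1867/4765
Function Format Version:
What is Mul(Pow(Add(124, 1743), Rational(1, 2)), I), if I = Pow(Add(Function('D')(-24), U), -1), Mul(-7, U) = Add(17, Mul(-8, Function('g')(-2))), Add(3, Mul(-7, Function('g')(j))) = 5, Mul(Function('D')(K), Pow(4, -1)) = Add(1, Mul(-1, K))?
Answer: Mul(Rational(49, 4765), Pow(1867, Rational(1, 2))) ≈ 0.44433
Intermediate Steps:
Function('D')(K) = Add(4, Mul(-4, K)) (Function('D')(K) = Mul(4, Add(1, Mul(-1, K))) = Add(4, Mul(-4, K)))
Function('g')(j) = Rational(-2, 7) (Function('g')(j) = Add(Rational(3, 7), Mul(Rational(-1, 7), 5)) = Add(Rational(3, 7), Rational(-5, 7)) = Rational(-2, 7))
U = Rational(-135, 49) (U = Mul(Rational(-1, 7), Add(17, Mul(-8, Rational(-2, 7)))) = Mul(Rational(-1, 7), Add(17, Rational(16, 7))) = Mul(Rational(-1, 7), Rational(135, 7)) = Rational(-135, 49) ≈ -2.7551)
I = Rational(49, 4765) (I = Pow(Add(Add(4, Mul(-4, -24)), Rational(-135, 49)), -1) = Pow(Add(Add(4, 96), Rational(-135, 49)), -1) = Pow(Add(100, Rational(-135, 49)), -1) = Pow(Rational(4765, 49), -1) = Rational(49, 4765) ≈ 0.010283)
Mul(Pow(Add(124, 1743), Rational(1, 2)), I) = Mul(Pow(Add(124, 1743), Rational(1, 2)), Rational(49, 4765)) = Mul(Pow(1867, Rational(1, 2)), Rational(49, 4765)) = Mul(Rational(49, 4765), Pow(1867, Rational(1, 2)))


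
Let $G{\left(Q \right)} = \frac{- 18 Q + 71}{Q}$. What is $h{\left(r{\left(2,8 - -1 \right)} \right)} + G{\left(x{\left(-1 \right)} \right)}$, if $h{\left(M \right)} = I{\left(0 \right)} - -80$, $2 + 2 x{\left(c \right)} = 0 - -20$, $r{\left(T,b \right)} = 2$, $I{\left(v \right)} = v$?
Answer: $\frac{629}{9} \approx 69.889$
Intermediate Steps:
$x{\left(c \right)} = 9$ ($x{\left(c \right)} = -1 + \frac{0 - -20}{2} = -1 + \frac{0 + 20}{2} = -1 + \frac{1}{2} \cdot 20 = -1 + 10 = 9$)
$h{\left(M \right)} = 80$ ($h{\left(M \right)} = 0 - -80 = 0 + 80 = 80$)
$G{\left(Q \right)} = \frac{71 - 18 Q}{Q}$
$h{\left(r{\left(2,8 - -1 \right)} \right)} + G{\left(x{\left(-1 \right)} \right)} = 80 - \left(18 - \frac{71}{9}\right) = 80 + \left(-18 + 71 \cdot \frac{1}{9}\right) = 80 + \left(-18 + \frac{71}{9}\right) = 80 - \frac{91}{9} = \frac{629}{9}$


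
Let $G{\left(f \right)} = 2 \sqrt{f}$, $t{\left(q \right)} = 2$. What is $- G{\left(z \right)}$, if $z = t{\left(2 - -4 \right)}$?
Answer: $- 2 \sqrt{2} \approx -2.8284$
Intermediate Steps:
$z = 2$
$- G{\left(z \right)} = - 2 \sqrt{2}$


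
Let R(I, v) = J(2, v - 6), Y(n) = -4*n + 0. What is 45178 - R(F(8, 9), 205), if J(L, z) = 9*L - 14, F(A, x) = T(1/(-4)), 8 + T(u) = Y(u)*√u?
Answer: 45174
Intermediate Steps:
Y(n) = -4*n
T(u) = -8 - 4*u^(3/2) (T(u) = -8 + (-4*u)*√u = -8 - 4*u^(3/2))
F(A, x) = -8 + I/2 (F(A, x) = -8 - 4*(-I/8) = -8 - (-1)*I/2 = -8 + I/2)
J(L, z) = -14 + 9*L
R(I, v) = 4 (R(I, v) = -14 + 9*2 = -14 + 18 = 4)
45178 - R(F(8, 9), 205) = 45178 - 1*4 = 45178 - 4 = 45174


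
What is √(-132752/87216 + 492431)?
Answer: 26*√21644607309/5451 ≈ 701.73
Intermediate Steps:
√(-132752/87216 + 492431) = √(-132752*1/87216 + 492431) = √(-8297/5451 + 492431) = √(2684233084/5451) = 26*√21644607309/5451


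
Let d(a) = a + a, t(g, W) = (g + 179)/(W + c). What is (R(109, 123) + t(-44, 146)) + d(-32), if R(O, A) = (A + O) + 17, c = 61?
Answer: 4270/23 ≈ 185.65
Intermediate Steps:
t(g, W) = (179 + g)/(61 + W) (t(g, W) = (g + 179)/(W + 61) = (179 + g)/(61 + W))
R(O, A) = 17 + A + O
d(a) = 2*a
(R(109, 123) + t(-44, 146)) + d(-32) = ((17 + 123 + 109) + (179 - 44)/(61 + 146)) + 2*(-32) = (249 + 135/207) - 64 = (249 + (1/207)*135) - 64 = (249 + 15/23) - 64 = 5742/23 - 64 = 4270/23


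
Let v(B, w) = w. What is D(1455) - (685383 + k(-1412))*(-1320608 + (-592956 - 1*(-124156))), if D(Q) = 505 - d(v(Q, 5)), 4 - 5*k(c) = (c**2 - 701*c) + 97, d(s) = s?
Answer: 793183729028/5 ≈ 1.5864e+11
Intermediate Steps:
k(c) = -93/5 - c**2/5 + 701*c/5 (k(c) = 4/5 - ((c**2 - 701*c) + 97)/5 = 4/5 - (97 + c**2 - 701*c)/5 = 4/5 + (-97/5 - c**2/5 + 701*c/5) = -93/5 - c**2/5 + 701*c/5)
D(Q) = 500 (D(Q) = 505 - 1*5 = 505 - 5 = 500)
D(1455) - (685383 + k(-1412))*(-1320608 + (-592956 - 1*(-124156))) = 500 - (685383 + (-93/5 - 1/5*(-1412)**2 + (701/5)*(-1412)))*(-1320608 + (-592956 - 1*(-124156))) = 500 - (685383 + (-93/5 - 1/5*1993744 - 989812/5))*(-1320608 + (-592956 + 124156)) = 500 - (685383 + (-93/5 - 1993744/5 - 989812/5))*(-1320608 - 468800) = 500 - (685383 - 2983649/5)*(-1789408) = 500 - 443266*(-1789408)/5 = 500 - 1*(-793183726528/5) = 500 + 793183726528/5 = 793183729028/5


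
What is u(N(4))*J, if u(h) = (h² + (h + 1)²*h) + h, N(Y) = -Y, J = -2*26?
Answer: 1248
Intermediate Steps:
J = -52
u(h) = h + h² + h*(1 + h)² (u(h) = (h² + (1 + h)²*h) + h = (h² + h*(1 + h)²) + h = h + h² + h*(1 + h)²)
u(N(4))*J = ((-1*4)*(1 - 1*4 + (1 - 1*4)²))*(-52) = -4*(1 - 4 + (1 - 4)²)*(-52) = -4*(1 - 4 + (-3)²)*(-52) = -4*(1 - 4 + 9)*(-52) = -4*6*(-52) = -24*(-52) = 1248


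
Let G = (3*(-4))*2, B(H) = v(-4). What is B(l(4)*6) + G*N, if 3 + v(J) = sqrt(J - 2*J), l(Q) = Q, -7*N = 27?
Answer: 641/7 ≈ 91.571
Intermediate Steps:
N = -27/7 (N = -1/7*27 = -27/7 ≈ -3.8571)
v(J) = -3 + sqrt(-J) (v(J) = -3 + sqrt(J - 2*J) = -3 + sqrt(-J))
B(H) = -1 (B(H) = -3 + sqrt(-1*(-4)) = -3 + sqrt(4) = -3 + 2 = -1)
G = -24 (G = -12*2 = -24)
B(l(4)*6) + G*N = -1 - 24*(-27/7) = -1 + 648/7 = 641/7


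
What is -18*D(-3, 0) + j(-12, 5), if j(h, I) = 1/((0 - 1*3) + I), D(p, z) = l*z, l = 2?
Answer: ½ ≈ 0.50000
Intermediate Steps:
D(p, z) = 2*z
j(h, I) = 1/(-3 + I) (j(h, I) = 1/((0 - 3) + I) = 1/(-3 + I))
-18*D(-3, 0) + j(-12, 5) = -36*0 + 1/(-3 + 5) = -18*0 + 1/2 = 0 + ½ = ½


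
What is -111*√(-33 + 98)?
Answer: -111*√65 ≈ -894.91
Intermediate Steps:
-111*√(-33 + 98) = -111*√65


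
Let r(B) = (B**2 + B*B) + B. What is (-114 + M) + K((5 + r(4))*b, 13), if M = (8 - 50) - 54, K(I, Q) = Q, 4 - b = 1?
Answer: -197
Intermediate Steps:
b = 3 (b = 4 - 1*1 = 4 - 1 = 3)
r(B) = B + 2*B**2 (r(B) = (B**2 + B**2) + B = 2*B**2 + B = B + 2*B**2)
M = -96 (M = -42 - 54 = -96)
(-114 + M) + K((5 + r(4))*b, 13) = (-114 - 96) + 13 = -210 + 13 = -197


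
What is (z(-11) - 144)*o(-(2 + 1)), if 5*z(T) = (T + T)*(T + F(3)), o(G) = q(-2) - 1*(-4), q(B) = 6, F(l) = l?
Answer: -1088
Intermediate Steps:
o(G) = 10 (o(G) = 6 - 1*(-4) = 6 + 4 = 10)
z(T) = 2*T*(3 + T)/5 (z(T) = ((T + T)*(T + 3))/5 = ((2*T)*(3 + T))/5 = (2*T*(3 + T))/5 = 2*T*(3 + T)/5)
(z(-11) - 144)*o(-(2 + 1)) = ((2/5)*(-11)*(3 - 11) - 144)*10 = ((2/5)*(-11)*(-8) - 144)*10 = (176/5 - 144)*10 = -544/5*10 = -1088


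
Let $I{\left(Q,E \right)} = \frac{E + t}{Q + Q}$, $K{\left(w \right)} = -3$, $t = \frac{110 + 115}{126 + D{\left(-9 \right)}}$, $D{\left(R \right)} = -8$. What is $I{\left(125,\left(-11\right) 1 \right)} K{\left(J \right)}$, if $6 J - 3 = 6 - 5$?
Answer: $\frac{3219}{29500} \approx 0.10912$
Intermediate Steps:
$J = \frac{2}{3}$ ($J = \frac{1}{2} + \frac{6 - 5}{6} = \frac{1}{2} + \frac{1}{6} \cdot 1 = \frac{1}{2} + \frac{1}{6} = \frac{2}{3} \approx 0.66667$)
$t = \frac{225}{118}$ ($t = \frac{110 + 115}{126 - 8} = \frac{225}{118} \approx 1.9068$)
$I{\left(Q,E \right)} = \frac{\frac{225}{118} + E}{2 Q}$ ($I{\left(Q,E \right)} = \frac{E + \frac{225}{118}}{Q + Q} = \frac{\frac{225}{118} + E}{2 Q}$)
$I{\left(125,\left(-11\right) 1 \right)} K{\left(J \right)} = \frac{225 + 118 \left(\left(-11\right) 1\right)}{236 \cdot 125} \left(-3\right) = \frac{1}{236} \cdot \frac{1}{125} \left(225 + 118 \left(-11\right)\right) \left(-3\right) = \frac{1}{236} \cdot \frac{1}{125} \left(225 - 1298\right) \left(-3\right) = \frac{1}{236} \cdot \frac{1}{125} \left(-1073\right) \left(-3\right) = \left(- \frac{1073}{29500}\right) \left(-3\right) = \frac{3219}{29500}$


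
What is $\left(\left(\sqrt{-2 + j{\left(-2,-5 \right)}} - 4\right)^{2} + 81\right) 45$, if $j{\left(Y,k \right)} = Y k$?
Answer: $4725 - 720 \sqrt{2} \approx 3706.8$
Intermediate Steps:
$\left(\left(\sqrt{-2 + j{\left(-2,-5 \right)}} - 4\right)^{2} + 81\right) 45 = \left(\left(\sqrt{-2 - -10} - 4\right)^{2} + 81\right) 45 = \left(\left(\sqrt{-2 + 10} - 4\right)^{2} + 81\right) 45 = \left(\left(\sqrt{8} - 4\right)^{2} + 81\right) 45 = \left(\left(2 \sqrt{2} - 4\right)^{2} + 81\right) 45 = \left(\left(-4 + 2 \sqrt{2}\right)^{2} + 81\right) 45 = \left(81 + \left(-4 + 2 \sqrt{2}\right)^{2}\right) 45 = 3645 + 45 \left(-4 + 2 \sqrt{2}\right)^{2}$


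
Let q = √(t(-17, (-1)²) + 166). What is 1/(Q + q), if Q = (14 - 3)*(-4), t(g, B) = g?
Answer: -44/1787 - √149/1787 ≈ -0.031453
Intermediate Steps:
Q = -44 (Q = 11*(-4) = -44)
q = √149 (q = √(-17 + 166) = √149 ≈ 12.207)
1/(Q + q) = 1/(-44 + √149)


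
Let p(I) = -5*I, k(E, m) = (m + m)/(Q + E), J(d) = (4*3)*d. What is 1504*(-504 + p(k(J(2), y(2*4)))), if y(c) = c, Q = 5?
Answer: -22102784/29 ≈ -7.6217e+5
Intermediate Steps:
J(d) = 12*d
k(E, m) = 2*m/(5 + E) (k(E, m) = (m + m)/(5 + E) = (2*m)/(5 + E) = 2*m/(5 + E))
1504*(-504 + p(k(J(2), y(2*4)))) = 1504*(-504 - 10*2*4/(5 + 12*2)) = 1504*(-504 - 10*8/(5 + 24)) = 1504*(-504 - 10*8/29) = 1504*(-504 - 5*16/29) = 1504*(-504 - 80/29) = 1504*(-14696/29) = -22102784/29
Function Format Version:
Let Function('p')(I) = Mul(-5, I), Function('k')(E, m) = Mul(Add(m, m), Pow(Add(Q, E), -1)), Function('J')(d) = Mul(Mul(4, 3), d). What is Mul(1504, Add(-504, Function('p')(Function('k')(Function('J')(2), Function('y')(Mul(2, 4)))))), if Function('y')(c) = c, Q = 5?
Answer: Rational(-22102784, 29) ≈ -7.6217e+5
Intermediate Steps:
Function('J')(d) = Mul(12, d)
Function('k')(E, m) = Mul(2, m, Pow(Add(5, E), -1)) (Function('k')(E, m) = Mul(Add(m, m), Pow(Add(5, E), -1)) = Mul(Mul(2, m), Pow(Add(5, E), -1)) = Mul(2, m, Pow(Add(5, E), -1)))
Mul(1504, Add(-504, Function('p')(Function('k')(Function('J')(2), Function('y')(Mul(2, 4)))))) = Mul(1504, Add(-504, Mul(-5, Mul(2, Mul(2, 4), Pow(Add(5, Mul(12, 2)), -1))))) = Mul(1504, Add(-504, Mul(-5, Mul(2, 8, Pow(Add(5, 24), -1))))) = Mul(1504, Add(-504, Mul(-5, Mul(2, 8, Pow(29, -1))))) = Mul(1504, Add(-504, Mul(-5, Mul(2, 8, Rational(1, 29))))) = Mul(1504, Add(-504, Mul(-5, Rational(16, 29)))) = Mul(1504, Add(-504, Rational(-80, 29))) = Mul(1504, Rational(-14696, 29)) = Rational(-22102784, 29)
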